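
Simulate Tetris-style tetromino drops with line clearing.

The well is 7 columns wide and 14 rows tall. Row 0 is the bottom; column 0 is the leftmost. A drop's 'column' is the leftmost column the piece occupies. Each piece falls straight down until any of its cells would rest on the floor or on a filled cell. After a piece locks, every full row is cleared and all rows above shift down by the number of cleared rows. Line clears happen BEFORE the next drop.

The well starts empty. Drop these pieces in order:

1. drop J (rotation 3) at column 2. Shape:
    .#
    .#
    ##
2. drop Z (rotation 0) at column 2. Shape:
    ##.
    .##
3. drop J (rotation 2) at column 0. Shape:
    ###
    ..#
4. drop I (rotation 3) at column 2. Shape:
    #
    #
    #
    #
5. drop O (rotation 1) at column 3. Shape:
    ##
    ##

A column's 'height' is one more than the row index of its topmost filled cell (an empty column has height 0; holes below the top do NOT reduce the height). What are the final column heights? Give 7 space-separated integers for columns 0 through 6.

Answer: 7 7 11 7 7 0 0

Derivation:
Drop 1: J rot3 at col 2 lands with bottom-row=0; cleared 0 line(s) (total 0); column heights now [0 0 1 3 0 0 0], max=3
Drop 2: Z rot0 at col 2 lands with bottom-row=3; cleared 0 line(s) (total 0); column heights now [0 0 5 5 4 0 0], max=5
Drop 3: J rot2 at col 0 lands with bottom-row=5; cleared 0 line(s) (total 0); column heights now [7 7 7 5 4 0 0], max=7
Drop 4: I rot3 at col 2 lands with bottom-row=7; cleared 0 line(s) (total 0); column heights now [7 7 11 5 4 0 0], max=11
Drop 5: O rot1 at col 3 lands with bottom-row=5; cleared 0 line(s) (total 0); column heights now [7 7 11 7 7 0 0], max=11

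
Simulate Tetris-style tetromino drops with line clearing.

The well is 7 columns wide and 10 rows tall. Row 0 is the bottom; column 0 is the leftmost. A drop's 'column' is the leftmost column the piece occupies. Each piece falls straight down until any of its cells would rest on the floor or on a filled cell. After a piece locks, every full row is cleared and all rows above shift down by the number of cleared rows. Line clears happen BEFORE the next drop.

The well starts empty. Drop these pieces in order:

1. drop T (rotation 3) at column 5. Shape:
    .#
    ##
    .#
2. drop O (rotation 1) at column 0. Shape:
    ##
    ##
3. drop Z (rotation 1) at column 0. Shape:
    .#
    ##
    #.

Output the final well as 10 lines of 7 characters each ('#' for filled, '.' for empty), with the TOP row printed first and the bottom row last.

Answer: .......
.......
.......
.......
.......
.#.....
##.....
#.....#
##...##
##....#

Derivation:
Drop 1: T rot3 at col 5 lands with bottom-row=0; cleared 0 line(s) (total 0); column heights now [0 0 0 0 0 2 3], max=3
Drop 2: O rot1 at col 0 lands with bottom-row=0; cleared 0 line(s) (total 0); column heights now [2 2 0 0 0 2 3], max=3
Drop 3: Z rot1 at col 0 lands with bottom-row=2; cleared 0 line(s) (total 0); column heights now [4 5 0 0 0 2 3], max=5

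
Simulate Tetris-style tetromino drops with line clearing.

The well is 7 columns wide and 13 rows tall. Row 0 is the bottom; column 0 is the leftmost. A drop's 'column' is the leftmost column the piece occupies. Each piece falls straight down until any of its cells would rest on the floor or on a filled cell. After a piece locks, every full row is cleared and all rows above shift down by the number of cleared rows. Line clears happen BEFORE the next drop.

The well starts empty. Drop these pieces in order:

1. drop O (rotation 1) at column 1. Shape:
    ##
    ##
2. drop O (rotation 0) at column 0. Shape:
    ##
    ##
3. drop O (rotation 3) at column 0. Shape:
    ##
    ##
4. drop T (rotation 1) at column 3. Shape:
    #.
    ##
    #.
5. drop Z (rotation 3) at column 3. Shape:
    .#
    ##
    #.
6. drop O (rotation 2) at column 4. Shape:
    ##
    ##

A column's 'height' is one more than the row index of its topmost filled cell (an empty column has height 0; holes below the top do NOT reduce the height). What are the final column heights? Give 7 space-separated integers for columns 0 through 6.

Answer: 6 6 2 5 8 8 0

Derivation:
Drop 1: O rot1 at col 1 lands with bottom-row=0; cleared 0 line(s) (total 0); column heights now [0 2 2 0 0 0 0], max=2
Drop 2: O rot0 at col 0 lands with bottom-row=2; cleared 0 line(s) (total 0); column heights now [4 4 2 0 0 0 0], max=4
Drop 3: O rot3 at col 0 lands with bottom-row=4; cleared 0 line(s) (total 0); column heights now [6 6 2 0 0 0 0], max=6
Drop 4: T rot1 at col 3 lands with bottom-row=0; cleared 0 line(s) (total 0); column heights now [6 6 2 3 2 0 0], max=6
Drop 5: Z rot3 at col 3 lands with bottom-row=3; cleared 0 line(s) (total 0); column heights now [6 6 2 5 6 0 0], max=6
Drop 6: O rot2 at col 4 lands with bottom-row=6; cleared 0 line(s) (total 0); column heights now [6 6 2 5 8 8 0], max=8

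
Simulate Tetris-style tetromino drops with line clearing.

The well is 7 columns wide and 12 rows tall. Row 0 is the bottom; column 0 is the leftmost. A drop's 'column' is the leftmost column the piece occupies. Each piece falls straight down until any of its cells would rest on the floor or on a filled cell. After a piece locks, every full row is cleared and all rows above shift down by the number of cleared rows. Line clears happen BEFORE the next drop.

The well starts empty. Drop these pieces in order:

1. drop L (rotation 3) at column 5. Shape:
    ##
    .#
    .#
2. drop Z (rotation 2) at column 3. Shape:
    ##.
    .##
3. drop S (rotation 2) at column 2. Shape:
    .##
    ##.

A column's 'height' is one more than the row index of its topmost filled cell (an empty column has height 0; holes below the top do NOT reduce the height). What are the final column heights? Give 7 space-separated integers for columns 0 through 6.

Drop 1: L rot3 at col 5 lands with bottom-row=0; cleared 0 line(s) (total 0); column heights now [0 0 0 0 0 3 3], max=3
Drop 2: Z rot2 at col 3 lands with bottom-row=3; cleared 0 line(s) (total 0); column heights now [0 0 0 5 5 4 3], max=5
Drop 3: S rot2 at col 2 lands with bottom-row=5; cleared 0 line(s) (total 0); column heights now [0 0 6 7 7 4 3], max=7

Answer: 0 0 6 7 7 4 3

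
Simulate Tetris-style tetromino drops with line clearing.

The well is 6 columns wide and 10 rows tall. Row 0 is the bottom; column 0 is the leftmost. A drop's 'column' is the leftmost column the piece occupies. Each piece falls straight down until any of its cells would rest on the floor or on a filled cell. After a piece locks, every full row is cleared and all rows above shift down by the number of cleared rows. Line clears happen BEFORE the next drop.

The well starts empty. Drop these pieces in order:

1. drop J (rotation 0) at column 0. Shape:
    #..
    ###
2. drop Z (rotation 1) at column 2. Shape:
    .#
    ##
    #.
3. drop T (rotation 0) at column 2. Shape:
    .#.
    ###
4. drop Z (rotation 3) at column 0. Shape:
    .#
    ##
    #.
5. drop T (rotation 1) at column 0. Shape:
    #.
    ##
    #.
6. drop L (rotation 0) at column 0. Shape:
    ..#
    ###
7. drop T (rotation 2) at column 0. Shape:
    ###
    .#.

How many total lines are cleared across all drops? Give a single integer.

Answer: 0

Derivation:
Drop 1: J rot0 at col 0 lands with bottom-row=0; cleared 0 line(s) (total 0); column heights now [2 1 1 0 0 0], max=2
Drop 2: Z rot1 at col 2 lands with bottom-row=1; cleared 0 line(s) (total 0); column heights now [2 1 3 4 0 0], max=4
Drop 3: T rot0 at col 2 lands with bottom-row=4; cleared 0 line(s) (total 0); column heights now [2 1 5 6 5 0], max=6
Drop 4: Z rot3 at col 0 lands with bottom-row=2; cleared 0 line(s) (total 0); column heights now [4 5 5 6 5 0], max=6
Drop 5: T rot1 at col 0 lands with bottom-row=4; cleared 0 line(s) (total 0); column heights now [7 6 5 6 5 0], max=7
Drop 6: L rot0 at col 0 lands with bottom-row=7; cleared 0 line(s) (total 0); column heights now [8 8 9 6 5 0], max=9
Drop 7: T rot2 at col 0 lands with bottom-row=8; cleared 0 line(s) (total 0); column heights now [10 10 10 6 5 0], max=10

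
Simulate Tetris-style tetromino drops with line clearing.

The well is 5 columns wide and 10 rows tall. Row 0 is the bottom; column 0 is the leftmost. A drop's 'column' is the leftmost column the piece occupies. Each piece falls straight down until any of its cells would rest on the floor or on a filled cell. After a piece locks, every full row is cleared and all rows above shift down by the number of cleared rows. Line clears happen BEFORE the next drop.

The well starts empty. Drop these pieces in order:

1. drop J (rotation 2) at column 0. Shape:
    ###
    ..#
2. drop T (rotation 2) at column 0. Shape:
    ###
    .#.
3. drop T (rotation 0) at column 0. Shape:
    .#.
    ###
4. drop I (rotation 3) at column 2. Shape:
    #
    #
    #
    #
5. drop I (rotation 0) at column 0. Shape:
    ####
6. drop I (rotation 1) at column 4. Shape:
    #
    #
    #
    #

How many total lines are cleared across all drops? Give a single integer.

Answer: 0

Derivation:
Drop 1: J rot2 at col 0 lands with bottom-row=0; cleared 0 line(s) (total 0); column heights now [2 2 2 0 0], max=2
Drop 2: T rot2 at col 0 lands with bottom-row=2; cleared 0 line(s) (total 0); column heights now [4 4 4 0 0], max=4
Drop 3: T rot0 at col 0 lands with bottom-row=4; cleared 0 line(s) (total 0); column heights now [5 6 5 0 0], max=6
Drop 4: I rot3 at col 2 lands with bottom-row=5; cleared 0 line(s) (total 0); column heights now [5 6 9 0 0], max=9
Drop 5: I rot0 at col 0 lands with bottom-row=9; cleared 0 line(s) (total 0); column heights now [10 10 10 10 0], max=10
Drop 6: I rot1 at col 4 lands with bottom-row=0; cleared 0 line(s) (total 0); column heights now [10 10 10 10 4], max=10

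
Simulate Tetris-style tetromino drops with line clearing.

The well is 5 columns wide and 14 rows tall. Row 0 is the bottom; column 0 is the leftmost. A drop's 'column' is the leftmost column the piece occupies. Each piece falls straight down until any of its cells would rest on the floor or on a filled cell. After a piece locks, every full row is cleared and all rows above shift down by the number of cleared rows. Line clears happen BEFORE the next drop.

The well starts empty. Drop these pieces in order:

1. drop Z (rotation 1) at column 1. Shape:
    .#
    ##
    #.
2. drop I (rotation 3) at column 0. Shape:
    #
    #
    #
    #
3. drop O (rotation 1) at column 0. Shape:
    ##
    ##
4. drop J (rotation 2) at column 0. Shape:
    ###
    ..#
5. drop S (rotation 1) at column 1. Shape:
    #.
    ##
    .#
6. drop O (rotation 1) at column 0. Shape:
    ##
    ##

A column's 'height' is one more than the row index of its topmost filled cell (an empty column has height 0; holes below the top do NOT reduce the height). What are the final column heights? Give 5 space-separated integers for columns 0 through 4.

Drop 1: Z rot1 at col 1 lands with bottom-row=0; cleared 0 line(s) (total 0); column heights now [0 2 3 0 0], max=3
Drop 2: I rot3 at col 0 lands with bottom-row=0; cleared 0 line(s) (total 0); column heights now [4 2 3 0 0], max=4
Drop 3: O rot1 at col 0 lands with bottom-row=4; cleared 0 line(s) (total 0); column heights now [6 6 3 0 0], max=6
Drop 4: J rot2 at col 0 lands with bottom-row=5; cleared 0 line(s) (total 0); column heights now [7 7 7 0 0], max=7
Drop 5: S rot1 at col 1 lands with bottom-row=7; cleared 0 line(s) (total 0); column heights now [7 10 9 0 0], max=10
Drop 6: O rot1 at col 0 lands with bottom-row=10; cleared 0 line(s) (total 0); column heights now [12 12 9 0 0], max=12

Answer: 12 12 9 0 0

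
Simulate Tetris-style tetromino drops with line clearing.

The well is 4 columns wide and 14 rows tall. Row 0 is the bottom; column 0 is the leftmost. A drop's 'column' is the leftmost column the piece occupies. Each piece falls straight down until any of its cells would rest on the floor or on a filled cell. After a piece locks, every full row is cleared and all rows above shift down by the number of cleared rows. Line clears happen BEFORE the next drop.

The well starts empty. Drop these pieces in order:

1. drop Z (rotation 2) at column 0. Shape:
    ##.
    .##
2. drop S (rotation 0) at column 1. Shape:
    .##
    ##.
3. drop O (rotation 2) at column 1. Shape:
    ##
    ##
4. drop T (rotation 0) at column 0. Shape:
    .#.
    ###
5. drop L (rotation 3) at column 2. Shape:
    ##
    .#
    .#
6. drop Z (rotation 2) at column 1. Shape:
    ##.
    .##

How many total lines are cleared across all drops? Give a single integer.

Answer: 1

Derivation:
Drop 1: Z rot2 at col 0 lands with bottom-row=0; cleared 0 line(s) (total 0); column heights now [2 2 1 0], max=2
Drop 2: S rot0 at col 1 lands with bottom-row=2; cleared 0 line(s) (total 0); column heights now [2 3 4 4], max=4
Drop 3: O rot2 at col 1 lands with bottom-row=4; cleared 0 line(s) (total 0); column heights now [2 6 6 4], max=6
Drop 4: T rot0 at col 0 lands with bottom-row=6; cleared 0 line(s) (total 0); column heights now [7 8 7 4], max=8
Drop 5: L rot3 at col 2 lands with bottom-row=5; cleared 1 line(s) (total 1); column heights now [2 7 7 7], max=7
Drop 6: Z rot2 at col 1 lands with bottom-row=7; cleared 0 line(s) (total 1); column heights now [2 9 9 8], max=9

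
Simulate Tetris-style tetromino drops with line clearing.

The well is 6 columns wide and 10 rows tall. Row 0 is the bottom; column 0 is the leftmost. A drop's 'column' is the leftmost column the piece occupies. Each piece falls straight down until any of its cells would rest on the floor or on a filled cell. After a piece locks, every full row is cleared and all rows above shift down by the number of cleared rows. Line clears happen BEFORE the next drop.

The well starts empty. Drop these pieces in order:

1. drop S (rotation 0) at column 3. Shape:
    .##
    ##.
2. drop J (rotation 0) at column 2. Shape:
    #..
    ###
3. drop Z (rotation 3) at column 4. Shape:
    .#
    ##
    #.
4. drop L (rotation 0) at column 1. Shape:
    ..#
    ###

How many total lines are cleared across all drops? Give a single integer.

Answer: 0

Derivation:
Drop 1: S rot0 at col 3 lands with bottom-row=0; cleared 0 line(s) (total 0); column heights now [0 0 0 1 2 2], max=2
Drop 2: J rot0 at col 2 lands with bottom-row=2; cleared 0 line(s) (total 0); column heights now [0 0 4 3 3 2], max=4
Drop 3: Z rot3 at col 4 lands with bottom-row=3; cleared 0 line(s) (total 0); column heights now [0 0 4 3 5 6], max=6
Drop 4: L rot0 at col 1 lands with bottom-row=4; cleared 0 line(s) (total 0); column heights now [0 5 5 6 5 6], max=6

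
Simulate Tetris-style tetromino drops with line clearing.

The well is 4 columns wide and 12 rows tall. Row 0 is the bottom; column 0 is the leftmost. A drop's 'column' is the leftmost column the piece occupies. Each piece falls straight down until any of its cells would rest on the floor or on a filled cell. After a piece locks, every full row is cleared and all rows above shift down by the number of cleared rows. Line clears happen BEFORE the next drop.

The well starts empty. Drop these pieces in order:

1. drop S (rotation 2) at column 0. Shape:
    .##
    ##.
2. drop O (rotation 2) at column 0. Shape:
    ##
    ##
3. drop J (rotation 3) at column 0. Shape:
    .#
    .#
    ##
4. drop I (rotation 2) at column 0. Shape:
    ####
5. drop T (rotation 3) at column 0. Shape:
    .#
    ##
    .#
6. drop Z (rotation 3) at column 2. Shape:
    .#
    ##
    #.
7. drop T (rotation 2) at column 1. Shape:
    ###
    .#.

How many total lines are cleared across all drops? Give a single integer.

Drop 1: S rot2 at col 0 lands with bottom-row=0; cleared 0 line(s) (total 0); column heights now [1 2 2 0], max=2
Drop 2: O rot2 at col 0 lands with bottom-row=2; cleared 0 line(s) (total 0); column heights now [4 4 2 0], max=4
Drop 3: J rot3 at col 0 lands with bottom-row=4; cleared 0 line(s) (total 0); column heights now [5 7 2 0], max=7
Drop 4: I rot2 at col 0 lands with bottom-row=7; cleared 1 line(s) (total 1); column heights now [5 7 2 0], max=7
Drop 5: T rot3 at col 0 lands with bottom-row=7; cleared 0 line(s) (total 1); column heights now [9 10 2 0], max=10
Drop 6: Z rot3 at col 2 lands with bottom-row=2; cleared 1 line(s) (total 2); column heights now [8 9 3 4], max=9
Drop 7: T rot2 at col 1 lands with bottom-row=8; cleared 0 line(s) (total 2); column heights now [8 10 10 10], max=10

Answer: 2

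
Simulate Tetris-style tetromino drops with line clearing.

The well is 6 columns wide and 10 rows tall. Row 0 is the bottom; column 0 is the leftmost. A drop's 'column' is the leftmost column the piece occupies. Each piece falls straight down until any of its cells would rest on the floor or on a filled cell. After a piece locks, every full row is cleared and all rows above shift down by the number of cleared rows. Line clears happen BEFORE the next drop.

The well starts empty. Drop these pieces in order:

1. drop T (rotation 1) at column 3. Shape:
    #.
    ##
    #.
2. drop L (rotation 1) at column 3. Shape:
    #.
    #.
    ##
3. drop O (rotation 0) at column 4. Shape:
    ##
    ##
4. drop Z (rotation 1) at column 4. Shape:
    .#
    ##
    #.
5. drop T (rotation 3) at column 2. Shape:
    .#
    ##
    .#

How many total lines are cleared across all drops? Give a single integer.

Drop 1: T rot1 at col 3 lands with bottom-row=0; cleared 0 line(s) (total 0); column heights now [0 0 0 3 2 0], max=3
Drop 2: L rot1 at col 3 lands with bottom-row=3; cleared 0 line(s) (total 0); column heights now [0 0 0 6 4 0], max=6
Drop 3: O rot0 at col 4 lands with bottom-row=4; cleared 0 line(s) (total 0); column heights now [0 0 0 6 6 6], max=6
Drop 4: Z rot1 at col 4 lands with bottom-row=6; cleared 0 line(s) (total 0); column heights now [0 0 0 6 8 9], max=9
Drop 5: T rot3 at col 2 lands with bottom-row=6; cleared 0 line(s) (total 0); column heights now [0 0 8 9 8 9], max=9

Answer: 0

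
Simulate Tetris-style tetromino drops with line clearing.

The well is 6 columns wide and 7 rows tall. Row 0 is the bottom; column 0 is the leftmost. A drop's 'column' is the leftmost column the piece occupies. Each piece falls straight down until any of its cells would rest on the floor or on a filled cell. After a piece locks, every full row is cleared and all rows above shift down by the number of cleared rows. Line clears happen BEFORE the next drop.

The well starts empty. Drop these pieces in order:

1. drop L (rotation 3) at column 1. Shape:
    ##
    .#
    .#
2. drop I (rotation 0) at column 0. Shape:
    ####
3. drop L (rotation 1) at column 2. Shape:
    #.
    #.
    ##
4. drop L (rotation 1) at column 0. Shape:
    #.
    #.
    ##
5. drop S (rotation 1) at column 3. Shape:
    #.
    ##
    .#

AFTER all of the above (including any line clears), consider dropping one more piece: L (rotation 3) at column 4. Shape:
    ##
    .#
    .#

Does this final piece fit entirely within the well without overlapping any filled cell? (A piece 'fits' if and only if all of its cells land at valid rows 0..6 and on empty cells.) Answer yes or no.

Answer: yes

Derivation:
Drop 1: L rot3 at col 1 lands with bottom-row=0; cleared 0 line(s) (total 0); column heights now [0 3 3 0 0 0], max=3
Drop 2: I rot0 at col 0 lands with bottom-row=3; cleared 0 line(s) (total 0); column heights now [4 4 4 4 0 0], max=4
Drop 3: L rot1 at col 2 lands with bottom-row=4; cleared 0 line(s) (total 0); column heights now [4 4 7 5 0 0], max=7
Drop 4: L rot1 at col 0 lands with bottom-row=4; cleared 0 line(s) (total 0); column heights now [7 5 7 5 0 0], max=7
Drop 5: S rot1 at col 3 lands with bottom-row=4; cleared 0 line(s) (total 0); column heights now [7 5 7 7 6 0], max=7
Test piece L rot3 at col 4 (width 2): heights before test = [7 5 7 7 6 0]; fits = True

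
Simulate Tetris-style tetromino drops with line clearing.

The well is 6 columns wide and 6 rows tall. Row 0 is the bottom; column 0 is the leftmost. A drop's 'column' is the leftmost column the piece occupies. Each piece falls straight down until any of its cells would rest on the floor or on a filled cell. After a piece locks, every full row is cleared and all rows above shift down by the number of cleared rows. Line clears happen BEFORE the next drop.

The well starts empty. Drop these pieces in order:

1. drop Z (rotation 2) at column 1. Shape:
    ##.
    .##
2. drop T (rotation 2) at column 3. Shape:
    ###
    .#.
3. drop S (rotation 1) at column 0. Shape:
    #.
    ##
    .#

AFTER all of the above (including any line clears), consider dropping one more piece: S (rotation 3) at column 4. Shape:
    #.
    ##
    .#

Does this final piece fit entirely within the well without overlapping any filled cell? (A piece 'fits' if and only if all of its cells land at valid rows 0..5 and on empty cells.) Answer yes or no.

Answer: yes

Derivation:
Drop 1: Z rot2 at col 1 lands with bottom-row=0; cleared 0 line(s) (total 0); column heights now [0 2 2 1 0 0], max=2
Drop 2: T rot2 at col 3 lands with bottom-row=0; cleared 0 line(s) (total 0); column heights now [0 2 2 2 2 2], max=2
Drop 3: S rot1 at col 0 lands with bottom-row=2; cleared 0 line(s) (total 0); column heights now [5 4 2 2 2 2], max=5
Test piece S rot3 at col 4 (width 2): heights before test = [5 4 2 2 2 2]; fits = True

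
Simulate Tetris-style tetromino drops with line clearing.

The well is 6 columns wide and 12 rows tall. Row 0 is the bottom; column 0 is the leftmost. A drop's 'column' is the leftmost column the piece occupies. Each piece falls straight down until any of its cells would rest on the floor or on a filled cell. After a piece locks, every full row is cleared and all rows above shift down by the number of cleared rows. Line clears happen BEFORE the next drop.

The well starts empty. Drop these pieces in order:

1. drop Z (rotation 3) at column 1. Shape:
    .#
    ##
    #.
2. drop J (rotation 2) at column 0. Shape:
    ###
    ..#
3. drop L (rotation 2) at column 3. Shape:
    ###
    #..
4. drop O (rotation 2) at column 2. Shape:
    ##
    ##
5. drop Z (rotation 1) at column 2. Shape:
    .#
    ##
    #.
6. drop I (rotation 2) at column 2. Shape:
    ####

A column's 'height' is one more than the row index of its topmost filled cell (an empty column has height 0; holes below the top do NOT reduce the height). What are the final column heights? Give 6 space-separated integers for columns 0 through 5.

Answer: 5 5 11 11 11 11

Derivation:
Drop 1: Z rot3 at col 1 lands with bottom-row=0; cleared 0 line(s) (total 0); column heights now [0 2 3 0 0 0], max=3
Drop 2: J rot2 at col 0 lands with bottom-row=3; cleared 0 line(s) (total 0); column heights now [5 5 5 0 0 0], max=5
Drop 3: L rot2 at col 3 lands with bottom-row=0; cleared 0 line(s) (total 0); column heights now [5 5 5 2 2 2], max=5
Drop 4: O rot2 at col 2 lands with bottom-row=5; cleared 0 line(s) (total 0); column heights now [5 5 7 7 2 2], max=7
Drop 5: Z rot1 at col 2 lands with bottom-row=7; cleared 0 line(s) (total 0); column heights now [5 5 9 10 2 2], max=10
Drop 6: I rot2 at col 2 lands with bottom-row=10; cleared 0 line(s) (total 0); column heights now [5 5 11 11 11 11], max=11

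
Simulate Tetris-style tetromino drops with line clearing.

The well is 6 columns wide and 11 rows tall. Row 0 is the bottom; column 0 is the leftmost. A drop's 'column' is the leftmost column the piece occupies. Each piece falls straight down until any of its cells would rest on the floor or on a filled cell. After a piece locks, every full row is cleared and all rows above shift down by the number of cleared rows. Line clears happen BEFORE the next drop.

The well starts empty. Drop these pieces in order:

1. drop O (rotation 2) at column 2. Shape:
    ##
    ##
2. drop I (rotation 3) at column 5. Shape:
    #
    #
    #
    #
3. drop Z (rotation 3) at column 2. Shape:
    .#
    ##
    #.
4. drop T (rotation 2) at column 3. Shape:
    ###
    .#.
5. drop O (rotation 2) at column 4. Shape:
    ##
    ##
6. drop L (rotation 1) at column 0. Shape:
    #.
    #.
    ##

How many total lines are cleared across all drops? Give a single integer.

Drop 1: O rot2 at col 2 lands with bottom-row=0; cleared 0 line(s) (total 0); column heights now [0 0 2 2 0 0], max=2
Drop 2: I rot3 at col 5 lands with bottom-row=0; cleared 0 line(s) (total 0); column heights now [0 0 2 2 0 4], max=4
Drop 3: Z rot3 at col 2 lands with bottom-row=2; cleared 0 line(s) (total 0); column heights now [0 0 4 5 0 4], max=5
Drop 4: T rot2 at col 3 lands with bottom-row=4; cleared 0 line(s) (total 0); column heights now [0 0 4 6 6 6], max=6
Drop 5: O rot2 at col 4 lands with bottom-row=6; cleared 0 line(s) (total 0); column heights now [0 0 4 6 8 8], max=8
Drop 6: L rot1 at col 0 lands with bottom-row=0; cleared 0 line(s) (total 0); column heights now [3 1 4 6 8 8], max=8

Answer: 0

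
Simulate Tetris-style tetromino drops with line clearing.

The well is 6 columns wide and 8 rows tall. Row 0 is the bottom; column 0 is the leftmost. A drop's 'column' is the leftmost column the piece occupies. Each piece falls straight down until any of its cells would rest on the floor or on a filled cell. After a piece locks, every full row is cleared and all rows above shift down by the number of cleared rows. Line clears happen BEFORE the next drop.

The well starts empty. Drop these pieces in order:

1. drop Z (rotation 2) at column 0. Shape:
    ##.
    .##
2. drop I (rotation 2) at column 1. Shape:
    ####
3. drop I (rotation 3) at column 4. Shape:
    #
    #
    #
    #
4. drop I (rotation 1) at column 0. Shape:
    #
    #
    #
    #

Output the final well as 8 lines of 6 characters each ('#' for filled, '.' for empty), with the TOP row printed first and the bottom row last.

Drop 1: Z rot2 at col 0 lands with bottom-row=0; cleared 0 line(s) (total 0); column heights now [2 2 1 0 0 0], max=2
Drop 2: I rot2 at col 1 lands with bottom-row=2; cleared 0 line(s) (total 0); column heights now [2 3 3 3 3 0], max=3
Drop 3: I rot3 at col 4 lands with bottom-row=3; cleared 0 line(s) (total 0); column heights now [2 3 3 3 7 0], max=7
Drop 4: I rot1 at col 0 lands with bottom-row=2; cleared 0 line(s) (total 0); column heights now [6 3 3 3 7 0], max=7

Answer: ......
....#.
#...#.
#...#.
#...#.
#####.
##....
.##...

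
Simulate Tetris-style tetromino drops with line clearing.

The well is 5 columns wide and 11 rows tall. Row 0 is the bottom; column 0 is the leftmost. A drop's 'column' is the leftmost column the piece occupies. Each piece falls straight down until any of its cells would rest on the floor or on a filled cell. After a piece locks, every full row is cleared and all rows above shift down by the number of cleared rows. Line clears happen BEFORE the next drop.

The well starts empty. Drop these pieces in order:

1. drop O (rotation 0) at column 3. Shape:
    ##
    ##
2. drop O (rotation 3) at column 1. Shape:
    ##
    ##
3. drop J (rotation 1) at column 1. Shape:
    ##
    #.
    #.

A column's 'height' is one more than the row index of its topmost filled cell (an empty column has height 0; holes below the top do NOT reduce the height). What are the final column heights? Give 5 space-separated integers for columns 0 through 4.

Drop 1: O rot0 at col 3 lands with bottom-row=0; cleared 0 line(s) (total 0); column heights now [0 0 0 2 2], max=2
Drop 2: O rot3 at col 1 lands with bottom-row=0; cleared 0 line(s) (total 0); column heights now [0 2 2 2 2], max=2
Drop 3: J rot1 at col 1 lands with bottom-row=2; cleared 0 line(s) (total 0); column heights now [0 5 5 2 2], max=5

Answer: 0 5 5 2 2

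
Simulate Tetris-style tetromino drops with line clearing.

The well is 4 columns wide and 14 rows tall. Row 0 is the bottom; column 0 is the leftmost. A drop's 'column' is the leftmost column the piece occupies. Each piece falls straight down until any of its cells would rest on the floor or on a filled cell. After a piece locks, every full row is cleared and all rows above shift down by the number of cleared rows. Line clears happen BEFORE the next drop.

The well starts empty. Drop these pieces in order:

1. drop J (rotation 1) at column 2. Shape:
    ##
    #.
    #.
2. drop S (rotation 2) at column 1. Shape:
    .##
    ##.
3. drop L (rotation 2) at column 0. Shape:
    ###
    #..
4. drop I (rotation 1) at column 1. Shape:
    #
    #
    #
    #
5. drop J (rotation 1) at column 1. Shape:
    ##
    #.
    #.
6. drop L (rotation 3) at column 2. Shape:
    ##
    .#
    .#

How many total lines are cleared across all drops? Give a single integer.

Drop 1: J rot1 at col 2 lands with bottom-row=0; cleared 0 line(s) (total 0); column heights now [0 0 3 3], max=3
Drop 2: S rot2 at col 1 lands with bottom-row=3; cleared 0 line(s) (total 0); column heights now [0 4 5 5], max=5
Drop 3: L rot2 at col 0 lands with bottom-row=4; cleared 0 line(s) (total 0); column heights now [6 6 6 5], max=6
Drop 4: I rot1 at col 1 lands with bottom-row=6; cleared 0 line(s) (total 0); column heights now [6 10 6 5], max=10
Drop 5: J rot1 at col 1 lands with bottom-row=10; cleared 0 line(s) (total 0); column heights now [6 13 13 5], max=13
Drop 6: L rot3 at col 2 lands with bottom-row=11; cleared 0 line(s) (total 0); column heights now [6 13 14 14], max=14

Answer: 0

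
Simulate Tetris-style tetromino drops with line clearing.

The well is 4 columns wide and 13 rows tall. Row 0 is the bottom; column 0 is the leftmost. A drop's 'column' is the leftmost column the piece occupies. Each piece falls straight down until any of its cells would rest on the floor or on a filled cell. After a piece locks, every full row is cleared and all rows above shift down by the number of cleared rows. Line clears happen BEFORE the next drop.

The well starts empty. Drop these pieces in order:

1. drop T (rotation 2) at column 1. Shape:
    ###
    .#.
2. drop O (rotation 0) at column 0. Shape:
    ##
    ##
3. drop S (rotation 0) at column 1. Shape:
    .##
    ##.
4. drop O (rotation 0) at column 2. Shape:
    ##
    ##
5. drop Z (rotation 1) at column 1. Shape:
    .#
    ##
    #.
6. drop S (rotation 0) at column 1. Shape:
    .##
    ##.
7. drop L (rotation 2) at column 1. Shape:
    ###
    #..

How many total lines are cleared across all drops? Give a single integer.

Drop 1: T rot2 at col 1 lands with bottom-row=0; cleared 0 line(s) (total 0); column heights now [0 2 2 2], max=2
Drop 2: O rot0 at col 0 lands with bottom-row=2; cleared 0 line(s) (total 0); column heights now [4 4 2 2], max=4
Drop 3: S rot0 at col 1 lands with bottom-row=4; cleared 0 line(s) (total 0); column heights now [4 5 6 6], max=6
Drop 4: O rot0 at col 2 lands with bottom-row=6; cleared 0 line(s) (total 0); column heights now [4 5 8 8], max=8
Drop 5: Z rot1 at col 1 lands with bottom-row=7; cleared 0 line(s) (total 0); column heights now [4 9 10 8], max=10
Drop 6: S rot0 at col 1 lands with bottom-row=10; cleared 0 line(s) (total 0); column heights now [4 11 12 12], max=12
Drop 7: L rot2 at col 1 lands with bottom-row=11; cleared 0 line(s) (total 0); column heights now [4 13 13 13], max=13

Answer: 0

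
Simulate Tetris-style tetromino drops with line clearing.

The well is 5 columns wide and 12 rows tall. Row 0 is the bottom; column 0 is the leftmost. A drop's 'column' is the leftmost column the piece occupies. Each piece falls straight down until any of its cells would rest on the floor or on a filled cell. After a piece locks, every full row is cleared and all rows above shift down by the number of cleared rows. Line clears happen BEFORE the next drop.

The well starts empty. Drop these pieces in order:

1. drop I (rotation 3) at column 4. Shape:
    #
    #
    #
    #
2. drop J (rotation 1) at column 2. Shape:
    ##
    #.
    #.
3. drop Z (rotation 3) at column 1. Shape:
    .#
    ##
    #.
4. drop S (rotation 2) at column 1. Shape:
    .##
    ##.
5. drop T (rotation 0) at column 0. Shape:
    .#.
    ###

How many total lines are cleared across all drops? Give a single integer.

Drop 1: I rot3 at col 4 lands with bottom-row=0; cleared 0 line(s) (total 0); column heights now [0 0 0 0 4], max=4
Drop 2: J rot1 at col 2 lands with bottom-row=0; cleared 0 line(s) (total 0); column heights now [0 0 3 3 4], max=4
Drop 3: Z rot3 at col 1 lands with bottom-row=2; cleared 0 line(s) (total 0); column heights now [0 4 5 3 4], max=5
Drop 4: S rot2 at col 1 lands with bottom-row=5; cleared 0 line(s) (total 0); column heights now [0 6 7 7 4], max=7
Drop 5: T rot0 at col 0 lands with bottom-row=7; cleared 0 line(s) (total 0); column heights now [8 9 8 7 4], max=9

Answer: 0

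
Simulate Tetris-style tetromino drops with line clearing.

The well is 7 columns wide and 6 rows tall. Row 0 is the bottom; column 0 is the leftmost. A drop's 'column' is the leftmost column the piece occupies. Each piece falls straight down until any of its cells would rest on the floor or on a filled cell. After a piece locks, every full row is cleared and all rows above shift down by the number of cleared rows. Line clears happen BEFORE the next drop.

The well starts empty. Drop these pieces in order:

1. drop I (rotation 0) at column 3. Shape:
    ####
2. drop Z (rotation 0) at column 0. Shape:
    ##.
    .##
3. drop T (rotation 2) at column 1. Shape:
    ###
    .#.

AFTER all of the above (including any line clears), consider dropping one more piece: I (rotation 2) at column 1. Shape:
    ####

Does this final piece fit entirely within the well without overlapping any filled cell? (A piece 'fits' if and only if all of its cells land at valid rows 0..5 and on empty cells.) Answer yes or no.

Drop 1: I rot0 at col 3 lands with bottom-row=0; cleared 0 line(s) (total 0); column heights now [0 0 0 1 1 1 1], max=1
Drop 2: Z rot0 at col 0 lands with bottom-row=0; cleared 0 line(s) (total 0); column heights now [2 2 1 1 1 1 1], max=2
Drop 3: T rot2 at col 1 lands with bottom-row=1; cleared 0 line(s) (total 0); column heights now [2 3 3 3 1 1 1], max=3
Test piece I rot2 at col 1 (width 4): heights before test = [2 3 3 3 1 1 1]; fits = True

Answer: yes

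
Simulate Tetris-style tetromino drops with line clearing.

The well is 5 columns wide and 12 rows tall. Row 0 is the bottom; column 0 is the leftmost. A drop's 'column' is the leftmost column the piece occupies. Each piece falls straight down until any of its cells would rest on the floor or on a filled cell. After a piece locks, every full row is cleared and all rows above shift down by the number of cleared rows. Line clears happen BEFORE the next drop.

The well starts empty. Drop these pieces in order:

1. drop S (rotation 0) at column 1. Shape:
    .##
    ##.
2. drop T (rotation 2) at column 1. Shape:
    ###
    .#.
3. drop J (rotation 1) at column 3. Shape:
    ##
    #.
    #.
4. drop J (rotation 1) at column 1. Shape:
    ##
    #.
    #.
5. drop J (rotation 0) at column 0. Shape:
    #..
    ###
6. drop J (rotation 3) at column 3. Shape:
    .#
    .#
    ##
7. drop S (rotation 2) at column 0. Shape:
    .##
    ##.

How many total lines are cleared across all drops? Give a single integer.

Answer: 1

Derivation:
Drop 1: S rot0 at col 1 lands with bottom-row=0; cleared 0 line(s) (total 0); column heights now [0 1 2 2 0], max=2
Drop 2: T rot2 at col 1 lands with bottom-row=2; cleared 0 line(s) (total 0); column heights now [0 4 4 4 0], max=4
Drop 3: J rot1 at col 3 lands with bottom-row=4; cleared 0 line(s) (total 0); column heights now [0 4 4 7 7], max=7
Drop 4: J rot1 at col 1 lands with bottom-row=4; cleared 0 line(s) (total 0); column heights now [0 7 7 7 7], max=7
Drop 5: J rot0 at col 0 lands with bottom-row=7; cleared 0 line(s) (total 0); column heights now [9 8 8 7 7], max=9
Drop 6: J rot3 at col 3 lands with bottom-row=7; cleared 1 line(s) (total 1); column heights now [8 7 7 7 9], max=9
Drop 7: S rot2 at col 0 lands with bottom-row=8; cleared 0 line(s) (total 1); column heights now [9 10 10 7 9], max=10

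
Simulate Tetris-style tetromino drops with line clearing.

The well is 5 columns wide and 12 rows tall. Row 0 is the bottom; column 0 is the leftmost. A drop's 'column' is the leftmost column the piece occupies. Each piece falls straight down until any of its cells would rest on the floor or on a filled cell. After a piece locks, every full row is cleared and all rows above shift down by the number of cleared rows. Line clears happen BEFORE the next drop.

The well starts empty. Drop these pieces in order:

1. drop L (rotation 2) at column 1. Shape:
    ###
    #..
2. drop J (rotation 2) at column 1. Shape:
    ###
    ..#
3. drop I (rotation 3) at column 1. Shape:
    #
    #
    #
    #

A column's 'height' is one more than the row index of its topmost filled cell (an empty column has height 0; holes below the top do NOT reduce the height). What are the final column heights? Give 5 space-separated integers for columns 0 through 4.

Answer: 0 8 4 4 0

Derivation:
Drop 1: L rot2 at col 1 lands with bottom-row=0; cleared 0 line(s) (total 0); column heights now [0 2 2 2 0], max=2
Drop 2: J rot2 at col 1 lands with bottom-row=2; cleared 0 line(s) (total 0); column heights now [0 4 4 4 0], max=4
Drop 3: I rot3 at col 1 lands with bottom-row=4; cleared 0 line(s) (total 0); column heights now [0 8 4 4 0], max=8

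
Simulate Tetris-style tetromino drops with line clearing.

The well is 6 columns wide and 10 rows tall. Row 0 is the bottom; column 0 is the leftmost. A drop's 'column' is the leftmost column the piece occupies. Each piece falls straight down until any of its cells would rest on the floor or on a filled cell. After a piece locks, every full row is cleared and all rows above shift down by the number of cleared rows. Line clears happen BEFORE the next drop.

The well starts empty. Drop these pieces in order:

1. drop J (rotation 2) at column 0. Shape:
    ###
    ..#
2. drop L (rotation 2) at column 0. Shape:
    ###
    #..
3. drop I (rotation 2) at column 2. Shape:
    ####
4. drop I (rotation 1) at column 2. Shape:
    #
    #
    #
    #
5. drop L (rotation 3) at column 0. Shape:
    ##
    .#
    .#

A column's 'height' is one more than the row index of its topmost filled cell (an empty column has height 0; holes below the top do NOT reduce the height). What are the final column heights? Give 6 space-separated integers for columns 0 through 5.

Drop 1: J rot2 at col 0 lands with bottom-row=0; cleared 0 line(s) (total 0); column heights now [2 2 2 0 0 0], max=2
Drop 2: L rot2 at col 0 lands with bottom-row=2; cleared 0 line(s) (total 0); column heights now [4 4 4 0 0 0], max=4
Drop 3: I rot2 at col 2 lands with bottom-row=4; cleared 0 line(s) (total 0); column heights now [4 4 5 5 5 5], max=5
Drop 4: I rot1 at col 2 lands with bottom-row=5; cleared 0 line(s) (total 0); column heights now [4 4 9 5 5 5], max=9
Drop 5: L rot3 at col 0 lands with bottom-row=4; cleared 0 line(s) (total 0); column heights now [7 7 9 5 5 5], max=9

Answer: 7 7 9 5 5 5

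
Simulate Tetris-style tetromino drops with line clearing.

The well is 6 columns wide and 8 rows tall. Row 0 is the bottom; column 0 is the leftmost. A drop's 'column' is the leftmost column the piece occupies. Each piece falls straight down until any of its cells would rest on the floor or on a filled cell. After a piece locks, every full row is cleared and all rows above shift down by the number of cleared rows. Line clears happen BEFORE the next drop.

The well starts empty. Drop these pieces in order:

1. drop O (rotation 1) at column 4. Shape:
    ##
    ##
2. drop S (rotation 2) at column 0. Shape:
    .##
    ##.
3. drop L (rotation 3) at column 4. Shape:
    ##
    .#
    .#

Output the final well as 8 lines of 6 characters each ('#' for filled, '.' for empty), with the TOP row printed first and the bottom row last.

Drop 1: O rot1 at col 4 lands with bottom-row=0; cleared 0 line(s) (total 0); column heights now [0 0 0 0 2 2], max=2
Drop 2: S rot2 at col 0 lands with bottom-row=0; cleared 0 line(s) (total 0); column heights now [1 2 2 0 2 2], max=2
Drop 3: L rot3 at col 4 lands with bottom-row=2; cleared 0 line(s) (total 0); column heights now [1 2 2 0 5 5], max=5

Answer: ......
......
......
....##
.....#
.....#
.##.##
##..##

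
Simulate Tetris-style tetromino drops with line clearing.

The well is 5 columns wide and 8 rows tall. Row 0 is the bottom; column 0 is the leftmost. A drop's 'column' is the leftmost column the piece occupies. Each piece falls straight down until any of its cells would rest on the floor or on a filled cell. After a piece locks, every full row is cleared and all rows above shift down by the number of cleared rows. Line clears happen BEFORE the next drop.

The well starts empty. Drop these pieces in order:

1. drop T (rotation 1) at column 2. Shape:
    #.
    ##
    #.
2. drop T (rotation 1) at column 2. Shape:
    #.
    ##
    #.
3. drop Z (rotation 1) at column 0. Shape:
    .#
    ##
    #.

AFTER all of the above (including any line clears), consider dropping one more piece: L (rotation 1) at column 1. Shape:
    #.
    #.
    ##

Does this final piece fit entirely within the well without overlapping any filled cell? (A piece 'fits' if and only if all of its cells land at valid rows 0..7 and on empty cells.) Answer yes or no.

Drop 1: T rot1 at col 2 lands with bottom-row=0; cleared 0 line(s) (total 0); column heights now [0 0 3 2 0], max=3
Drop 2: T rot1 at col 2 lands with bottom-row=3; cleared 0 line(s) (total 0); column heights now [0 0 6 5 0], max=6
Drop 3: Z rot1 at col 0 lands with bottom-row=0; cleared 0 line(s) (total 0); column heights now [2 3 6 5 0], max=6
Test piece L rot1 at col 1 (width 2): heights before test = [2 3 6 5 0]; fits = False

Answer: no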